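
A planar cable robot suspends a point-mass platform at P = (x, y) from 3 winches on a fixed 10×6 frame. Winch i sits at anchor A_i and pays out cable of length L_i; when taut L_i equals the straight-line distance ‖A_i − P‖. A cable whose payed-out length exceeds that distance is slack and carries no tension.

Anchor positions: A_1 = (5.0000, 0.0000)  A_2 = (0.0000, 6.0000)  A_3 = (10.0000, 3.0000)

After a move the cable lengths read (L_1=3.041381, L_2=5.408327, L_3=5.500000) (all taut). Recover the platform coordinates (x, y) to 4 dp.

(4.5000, 3.0000)

expand ‖A_i−P‖²=L_i² and subtract eq 1 (q_i ≔ ‖A_i‖²−L_i²)
q_1 = 25.0000+0.0000−9.2500 = 15.7500
eq1−eq2 → [10.0000  -12.0000]·P = 9.0000
eq1−eq3 → [-10.0000  -6.0000]·P = -63.0000
2×2 solve → P = (4.5000, 3.0000)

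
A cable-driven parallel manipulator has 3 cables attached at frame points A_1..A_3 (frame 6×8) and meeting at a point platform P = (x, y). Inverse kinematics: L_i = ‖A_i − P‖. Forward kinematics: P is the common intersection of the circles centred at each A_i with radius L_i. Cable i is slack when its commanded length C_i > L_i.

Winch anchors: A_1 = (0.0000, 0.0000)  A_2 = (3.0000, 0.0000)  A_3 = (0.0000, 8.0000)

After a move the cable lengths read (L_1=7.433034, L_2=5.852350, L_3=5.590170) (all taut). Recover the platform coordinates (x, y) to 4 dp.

(5.0000, 5.5000)

circle eqns → linear via eq_j − eq_1; set k_j = A_j·A_j − L_j²
k_1 = 0.0000+0.0000−55.2500 = -55.2500
-6.0000·x + 0.0000·y = k_1−k_2 = -30.0000
0.0000·x − 16.0000·y = k_1−k_3 = -88.0000
solve first two rows → x=5.0000, y=5.5000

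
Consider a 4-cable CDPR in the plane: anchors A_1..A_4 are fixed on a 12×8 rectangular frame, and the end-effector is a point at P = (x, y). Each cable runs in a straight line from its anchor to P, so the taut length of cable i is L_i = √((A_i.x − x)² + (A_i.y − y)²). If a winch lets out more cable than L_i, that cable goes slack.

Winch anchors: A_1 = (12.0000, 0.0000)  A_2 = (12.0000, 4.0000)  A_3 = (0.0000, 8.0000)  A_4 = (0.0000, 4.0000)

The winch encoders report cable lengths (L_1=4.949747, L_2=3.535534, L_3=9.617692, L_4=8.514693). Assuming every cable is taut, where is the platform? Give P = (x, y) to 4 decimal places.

circle eqns → linear via eq_j − eq_1; set k_j = A_j·A_j − L_j²
k_1 = 144.0000+0.0000−24.5000 = 119.5000
0.0000·x − 8.0000·y = k_1−k_2 = -28.0000
24.0000·x − 16.0000·y = k_1−k_3 = 148.0000
24.0000·x − 8.0000·y = k_1−k_4 = 176.0000
solve first two rows → x=8.5000, y=3.5000
check cable 4: ‖A_4−P‖² = 72.5000 ≈ L_4² = 72.5000 ✓

(8.5000, 3.5000)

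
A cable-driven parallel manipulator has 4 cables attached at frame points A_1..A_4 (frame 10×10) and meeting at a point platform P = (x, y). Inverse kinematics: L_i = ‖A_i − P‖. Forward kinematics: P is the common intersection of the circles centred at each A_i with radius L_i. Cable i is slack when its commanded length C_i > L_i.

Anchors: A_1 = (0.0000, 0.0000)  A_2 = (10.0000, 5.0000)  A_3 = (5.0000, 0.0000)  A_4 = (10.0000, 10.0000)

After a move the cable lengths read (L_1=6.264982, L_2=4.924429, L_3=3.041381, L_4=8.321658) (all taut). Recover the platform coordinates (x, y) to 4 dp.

(5.5000, 3.0000)

each cable: (A_i−P)·(A_i−P) = L_i²; let c_i = ‖A_i‖²−L_i²
c_1 = 0.0000+0.0000−39.2500 = -39.2500
row 1: -20.0000x − 10.0000y = -140.0000  (c_2=100.7500)
row 2: -10.0000x + 0.0000y = -55.0000  (c_3=15.7500)
row 3: -20.0000x − 20.0000y = -170.0000  (c_4=130.7500)
Cramer on rows 1–2 → x = 5.5000, y = 3.0000
check cable 4: ‖A_4−P‖² = 69.2500 ≈ L_4² = 69.2500 ✓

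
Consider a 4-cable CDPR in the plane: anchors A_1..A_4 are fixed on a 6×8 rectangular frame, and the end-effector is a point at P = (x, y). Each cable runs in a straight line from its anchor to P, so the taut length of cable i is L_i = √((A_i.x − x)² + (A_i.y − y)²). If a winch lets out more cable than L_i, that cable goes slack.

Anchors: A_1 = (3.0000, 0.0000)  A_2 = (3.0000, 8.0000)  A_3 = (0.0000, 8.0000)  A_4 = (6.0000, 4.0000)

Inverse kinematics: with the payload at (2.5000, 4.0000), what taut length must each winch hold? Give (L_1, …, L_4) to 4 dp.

(4.0311, 4.0311, 4.7170, 3.5000)

L_1: Δ = A_1−P = (0.5000, -4.0000) → ‖Δ‖ = √16.2500 = 4.0311
L_2: Δ = A_2−P = (0.5000, 4.0000) → ‖Δ‖ = √16.2500 = 4.0311
L_3: Δ = A_3−P = (-2.5000, 4.0000) → ‖Δ‖ = √22.2500 = 4.7170
L_4: Δ = A_4−P = (3.5000, 0.0000) → ‖Δ‖ = √12.2500 = 3.5000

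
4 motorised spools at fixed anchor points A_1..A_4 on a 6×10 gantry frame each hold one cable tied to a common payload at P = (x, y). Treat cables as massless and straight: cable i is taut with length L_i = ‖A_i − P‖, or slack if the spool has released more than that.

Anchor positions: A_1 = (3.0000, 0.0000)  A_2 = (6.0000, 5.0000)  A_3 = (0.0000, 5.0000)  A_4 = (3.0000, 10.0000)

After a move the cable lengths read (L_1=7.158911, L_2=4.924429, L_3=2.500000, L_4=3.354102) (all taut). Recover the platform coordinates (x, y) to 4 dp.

circle eqns → linear via eq_j − eq_1; set q_j = A_j·A_j − L_j²
q_1 = 9.0000+0.0000−51.2500 = -42.2500
-6.0000·x − 10.0000·y = q_1−q_2 = -79.0000
6.0000·x − 10.0000·y = q_1−q_3 = -61.0000
0.0000·x − 20.0000·y = q_1−q_4 = -140.0000
solve first two rows → x=1.5000, y=7.0000
check cable 4: ‖A_4−P‖² = 11.2500 ≈ L_4² = 11.2500 ✓

(1.5000, 7.0000)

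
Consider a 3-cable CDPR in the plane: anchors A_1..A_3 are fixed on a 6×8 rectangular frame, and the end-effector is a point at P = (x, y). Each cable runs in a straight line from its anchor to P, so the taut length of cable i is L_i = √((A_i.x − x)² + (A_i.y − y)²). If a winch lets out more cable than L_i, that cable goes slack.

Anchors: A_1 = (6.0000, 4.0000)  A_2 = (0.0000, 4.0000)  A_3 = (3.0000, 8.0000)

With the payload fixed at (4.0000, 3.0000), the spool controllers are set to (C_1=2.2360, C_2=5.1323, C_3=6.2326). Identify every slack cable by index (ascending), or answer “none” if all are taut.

2, 3

cable 1: L_1 = ‖A_1−P‖ = 2.2361;  C_1 = 2.2360 → taut
cable 2: L_2 = ‖A_2−P‖ = 4.1231;  C_2 = 5.1323 → slack
cable 3: L_3 = ‖A_3−P‖ = 5.0990;  C_3 = 6.2326 → slack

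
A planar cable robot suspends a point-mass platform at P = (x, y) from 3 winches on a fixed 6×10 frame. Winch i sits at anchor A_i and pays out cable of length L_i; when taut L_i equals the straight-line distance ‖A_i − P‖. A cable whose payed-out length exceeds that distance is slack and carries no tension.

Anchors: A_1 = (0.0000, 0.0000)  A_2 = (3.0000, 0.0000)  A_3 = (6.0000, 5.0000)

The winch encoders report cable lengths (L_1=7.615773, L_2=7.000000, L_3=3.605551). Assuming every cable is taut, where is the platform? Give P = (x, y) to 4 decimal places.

expand ‖A_i−P‖²=L_i² and subtract eq 1 (c_i ≔ ‖A_i‖²−L_i²)
c_1 = 0.0000+0.0000−58.0000 = -58.0000
eq1−eq2 → [-6.0000  0.0000]·P = -18.0000
eq1−eq3 → [-12.0000  -10.0000]·P = -106.0000
2×2 solve → P = (3.0000, 7.0000)

(3.0000, 7.0000)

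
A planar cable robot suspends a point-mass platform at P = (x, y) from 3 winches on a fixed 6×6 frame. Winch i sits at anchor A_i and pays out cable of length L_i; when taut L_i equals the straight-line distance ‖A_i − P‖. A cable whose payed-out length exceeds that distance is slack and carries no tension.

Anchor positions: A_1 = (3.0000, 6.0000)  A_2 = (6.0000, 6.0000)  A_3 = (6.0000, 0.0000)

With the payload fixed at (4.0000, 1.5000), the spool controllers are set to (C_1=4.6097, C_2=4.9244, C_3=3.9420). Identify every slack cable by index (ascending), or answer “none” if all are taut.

3

cable 1: L_1 = ‖A_1−P‖ = 4.6098;  C_1 = 4.6097 → taut
cable 2: L_2 = ‖A_2−P‖ = 4.9244;  C_2 = 4.9244 → taut
cable 3: L_3 = ‖A_3−P‖ = 2.5000;  C_3 = 3.9420 → slack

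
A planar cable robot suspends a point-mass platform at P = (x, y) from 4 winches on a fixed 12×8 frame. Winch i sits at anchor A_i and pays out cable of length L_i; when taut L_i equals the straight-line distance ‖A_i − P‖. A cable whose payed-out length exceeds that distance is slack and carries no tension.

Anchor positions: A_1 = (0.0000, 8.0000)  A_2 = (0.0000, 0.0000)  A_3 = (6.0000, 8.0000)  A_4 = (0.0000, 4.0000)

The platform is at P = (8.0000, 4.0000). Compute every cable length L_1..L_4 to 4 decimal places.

(8.9443, 8.9443, 4.4721, 8.0000)

cable 1: Δx=-8.0000, Δy=4.0000; L_1 = √(Δx²+Δy²) = 8.9443
cable 2: Δx=-8.0000, Δy=-4.0000; L_2 = √(Δx²+Δy²) = 8.9443
cable 3: Δx=-2.0000, Δy=4.0000; L_3 = √(Δx²+Δy²) = 4.4721
cable 4: Δx=-8.0000, Δy=0.0000; L_4 = √(Δx²+Δy²) = 8.0000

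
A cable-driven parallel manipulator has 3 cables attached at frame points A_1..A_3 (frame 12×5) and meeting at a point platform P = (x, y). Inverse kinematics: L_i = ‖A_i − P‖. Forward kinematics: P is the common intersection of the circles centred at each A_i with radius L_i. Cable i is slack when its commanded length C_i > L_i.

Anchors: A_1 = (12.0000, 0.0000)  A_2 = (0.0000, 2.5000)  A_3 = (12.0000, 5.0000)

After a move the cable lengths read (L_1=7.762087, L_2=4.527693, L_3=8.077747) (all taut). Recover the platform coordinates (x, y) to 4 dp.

each cable: (A_i−P)·(A_i−P) = L_i²; let c_i = ‖A_i‖²−L_i²
c_1 = 144.0000+0.0000−60.2500 = 83.7500
row 1: 24.0000x − 5.0000y = 98.0000  (c_2=-14.2500)
row 2: 0.0000x − 10.0000y = -20.0000  (c_3=103.7500)
Cramer on rows 1–2 → x = 4.5000, y = 2.0000

(4.5000, 2.0000)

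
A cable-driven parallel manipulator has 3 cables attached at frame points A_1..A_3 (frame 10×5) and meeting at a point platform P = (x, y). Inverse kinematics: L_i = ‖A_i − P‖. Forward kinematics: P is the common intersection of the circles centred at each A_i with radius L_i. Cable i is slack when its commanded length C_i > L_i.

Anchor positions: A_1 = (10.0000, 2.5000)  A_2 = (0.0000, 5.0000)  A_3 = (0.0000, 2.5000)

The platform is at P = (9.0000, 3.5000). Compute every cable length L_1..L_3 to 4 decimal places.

cable 1: Δx=1.0000, Δy=-1.0000; L_1 = √(Δx²+Δy²) = 1.4142
cable 2: Δx=-9.0000, Δy=1.5000; L_2 = √(Δx²+Δy²) = 9.1241
cable 3: Δx=-9.0000, Δy=-1.0000; L_3 = √(Δx²+Δy²) = 9.0554

(1.4142, 9.1241, 9.0554)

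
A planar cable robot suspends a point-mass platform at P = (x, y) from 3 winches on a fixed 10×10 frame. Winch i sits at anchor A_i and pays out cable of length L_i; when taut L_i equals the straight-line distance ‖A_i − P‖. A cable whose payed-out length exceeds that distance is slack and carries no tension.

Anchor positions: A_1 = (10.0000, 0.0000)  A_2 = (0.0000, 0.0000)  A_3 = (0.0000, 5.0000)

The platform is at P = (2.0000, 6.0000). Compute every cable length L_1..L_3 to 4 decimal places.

(10.0000, 6.3246, 2.2361)

L_1: Δ = A_1−P = (8.0000, -6.0000) → ‖Δ‖ = √100.0000 = 10.0000
L_2: Δ = A_2−P = (-2.0000, -6.0000) → ‖Δ‖ = √40.0000 = 6.3246
L_3: Δ = A_3−P = (-2.0000, -1.0000) → ‖Δ‖ = √5.0000 = 2.2361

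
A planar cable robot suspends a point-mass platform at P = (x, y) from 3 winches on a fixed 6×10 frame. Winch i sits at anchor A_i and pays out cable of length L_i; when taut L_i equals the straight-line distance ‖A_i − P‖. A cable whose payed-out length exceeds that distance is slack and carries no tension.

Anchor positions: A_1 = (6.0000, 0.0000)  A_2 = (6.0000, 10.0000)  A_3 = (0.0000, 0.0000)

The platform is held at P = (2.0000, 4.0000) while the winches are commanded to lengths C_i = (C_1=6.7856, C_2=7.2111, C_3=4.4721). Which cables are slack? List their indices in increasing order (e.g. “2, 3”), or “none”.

cable 1: L_1 = ‖A_1−P‖ = 5.6569;  C_1 = 6.7856 → slack
cable 2: L_2 = ‖A_2−P‖ = 7.2111;  C_2 = 7.2111 → taut
cable 3: L_3 = ‖A_3−P‖ = 4.4721;  C_3 = 4.4721 → taut

1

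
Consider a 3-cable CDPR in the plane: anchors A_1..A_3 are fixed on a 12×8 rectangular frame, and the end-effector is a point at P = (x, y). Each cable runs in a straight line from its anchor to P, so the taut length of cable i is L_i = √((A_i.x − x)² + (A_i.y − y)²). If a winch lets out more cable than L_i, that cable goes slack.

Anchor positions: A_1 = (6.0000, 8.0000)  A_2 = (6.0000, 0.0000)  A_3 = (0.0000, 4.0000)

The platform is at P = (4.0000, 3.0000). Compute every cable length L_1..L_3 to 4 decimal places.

(5.3852, 3.6056, 4.1231)

L_1: Δ = A_1−P = (2.0000, 5.0000) → ‖Δ‖ = √29.0000 = 5.3852
L_2: Δ = A_2−P = (2.0000, -3.0000) → ‖Δ‖ = √13.0000 = 3.6056
L_3: Δ = A_3−P = (-4.0000, 1.0000) → ‖Δ‖ = √17.0000 = 4.1231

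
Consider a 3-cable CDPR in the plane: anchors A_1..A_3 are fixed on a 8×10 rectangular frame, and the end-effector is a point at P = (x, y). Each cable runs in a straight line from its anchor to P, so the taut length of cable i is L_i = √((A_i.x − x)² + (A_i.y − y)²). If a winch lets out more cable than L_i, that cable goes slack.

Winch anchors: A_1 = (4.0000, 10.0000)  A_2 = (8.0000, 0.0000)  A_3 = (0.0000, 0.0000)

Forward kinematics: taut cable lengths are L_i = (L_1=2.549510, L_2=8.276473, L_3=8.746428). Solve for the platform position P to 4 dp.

circle eqns → linear via eq_j − eq_1; set k_j = A_j·A_j − L_j²
k_1 = 16.0000+100.0000−6.5000 = 109.5000
-8.0000·x + 20.0000·y = k_1−k_2 = 114.0000
8.0000·x + 20.0000·y = k_1−k_3 = 186.0000
solve first two rows → x=4.5000, y=7.5000

(4.5000, 7.5000)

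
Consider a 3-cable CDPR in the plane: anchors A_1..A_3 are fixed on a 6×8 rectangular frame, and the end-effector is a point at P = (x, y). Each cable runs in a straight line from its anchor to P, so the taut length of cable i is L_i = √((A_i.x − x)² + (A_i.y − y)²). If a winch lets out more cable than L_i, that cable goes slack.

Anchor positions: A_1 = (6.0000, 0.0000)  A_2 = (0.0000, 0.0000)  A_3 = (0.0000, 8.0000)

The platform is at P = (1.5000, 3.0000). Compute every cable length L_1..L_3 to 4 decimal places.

L_1 = √((6.0000−1.5000)² + (0.0000−3.0000)²) = 5.4083
L_2 = √((0.0000−1.5000)² + (0.0000−3.0000)²) = 3.3541
L_3 = √((0.0000−1.5000)² + (8.0000−3.0000)²) = 5.2202

(5.4083, 3.3541, 5.2202)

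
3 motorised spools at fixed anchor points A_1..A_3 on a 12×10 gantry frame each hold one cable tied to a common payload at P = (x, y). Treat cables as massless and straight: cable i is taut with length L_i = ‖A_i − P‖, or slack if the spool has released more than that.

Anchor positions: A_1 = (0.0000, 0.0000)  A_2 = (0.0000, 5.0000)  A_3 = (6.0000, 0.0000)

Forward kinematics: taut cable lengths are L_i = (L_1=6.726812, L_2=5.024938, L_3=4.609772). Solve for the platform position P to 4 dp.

circle eqns → linear via eq_j − eq_1; set c_j = A_j·A_j − L_j²
c_1 = 0.0000+0.0000−45.2500 = -45.2500
0.0000·x − 10.0000·y = c_1−c_2 = -45.0000
-12.0000·x + 0.0000·y = c_1−c_3 = -60.0000
solve first two rows → x=5.0000, y=4.5000

(5.0000, 4.5000)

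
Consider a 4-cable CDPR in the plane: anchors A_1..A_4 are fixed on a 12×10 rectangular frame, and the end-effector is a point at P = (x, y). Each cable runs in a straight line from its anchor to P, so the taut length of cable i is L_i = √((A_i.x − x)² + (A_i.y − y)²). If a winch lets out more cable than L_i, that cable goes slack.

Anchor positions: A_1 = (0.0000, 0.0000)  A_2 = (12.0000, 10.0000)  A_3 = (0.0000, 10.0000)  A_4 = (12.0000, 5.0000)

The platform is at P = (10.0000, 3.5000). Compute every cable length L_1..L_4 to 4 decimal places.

(10.5948, 6.8007, 11.9269, 2.5000)

L_1 = √((0.0000−10.0000)² + (0.0000−3.5000)²) = 10.5948
L_2 = √((12.0000−10.0000)² + (10.0000−3.5000)²) = 6.8007
L_3 = √((0.0000−10.0000)² + (10.0000−3.5000)²) = 11.9269
L_4 = √((12.0000−10.0000)² + (5.0000−3.5000)²) = 2.5000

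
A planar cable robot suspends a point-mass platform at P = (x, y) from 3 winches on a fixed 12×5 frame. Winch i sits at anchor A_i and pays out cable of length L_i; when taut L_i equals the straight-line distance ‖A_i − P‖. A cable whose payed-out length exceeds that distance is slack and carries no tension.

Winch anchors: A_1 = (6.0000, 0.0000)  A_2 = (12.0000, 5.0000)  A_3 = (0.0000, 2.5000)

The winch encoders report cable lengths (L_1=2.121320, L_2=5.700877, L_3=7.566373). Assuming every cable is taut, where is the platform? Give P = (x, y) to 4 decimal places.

expand ‖A_i−P‖²=L_i² and subtract eq 1 (q_i ≔ ‖A_i‖²−L_i²)
q_1 = 36.0000+0.0000−4.5000 = 31.5000
eq1−eq2 → [-12.0000  -10.0000]·P = -105.0000
eq1−eq3 → [12.0000  -5.0000]·P = 82.5000
2×2 solve → P = (7.5000, 1.5000)

(7.5000, 1.5000)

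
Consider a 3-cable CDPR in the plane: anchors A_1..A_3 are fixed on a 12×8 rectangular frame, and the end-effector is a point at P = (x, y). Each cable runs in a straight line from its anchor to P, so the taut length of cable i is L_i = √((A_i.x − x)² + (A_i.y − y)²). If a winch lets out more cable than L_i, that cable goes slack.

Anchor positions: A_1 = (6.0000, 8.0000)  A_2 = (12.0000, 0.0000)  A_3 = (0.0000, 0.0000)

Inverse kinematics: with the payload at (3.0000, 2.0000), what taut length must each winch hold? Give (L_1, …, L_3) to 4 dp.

L_1 = √((6.0000−3.0000)² + (8.0000−2.0000)²) = 6.7082
L_2 = √((12.0000−3.0000)² + (0.0000−2.0000)²) = 9.2195
L_3 = √((0.0000−3.0000)² + (0.0000−2.0000)²) = 3.6056

(6.7082, 9.2195, 3.6056)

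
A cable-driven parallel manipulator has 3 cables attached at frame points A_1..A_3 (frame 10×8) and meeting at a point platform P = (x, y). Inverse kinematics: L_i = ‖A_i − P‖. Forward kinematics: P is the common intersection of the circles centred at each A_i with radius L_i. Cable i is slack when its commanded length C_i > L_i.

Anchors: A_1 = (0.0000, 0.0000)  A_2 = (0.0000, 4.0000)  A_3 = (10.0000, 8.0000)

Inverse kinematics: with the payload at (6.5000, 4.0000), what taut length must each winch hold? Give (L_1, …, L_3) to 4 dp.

(7.6322, 6.5000, 5.3151)

L_1: Δ = A_1−P = (-6.5000, -4.0000) → ‖Δ‖ = √58.2500 = 7.6322
L_2: Δ = A_2−P = (-6.5000, 0.0000) → ‖Δ‖ = √42.2500 = 6.5000
L_3: Δ = A_3−P = (3.5000, 4.0000) → ‖Δ‖ = √28.2500 = 5.3151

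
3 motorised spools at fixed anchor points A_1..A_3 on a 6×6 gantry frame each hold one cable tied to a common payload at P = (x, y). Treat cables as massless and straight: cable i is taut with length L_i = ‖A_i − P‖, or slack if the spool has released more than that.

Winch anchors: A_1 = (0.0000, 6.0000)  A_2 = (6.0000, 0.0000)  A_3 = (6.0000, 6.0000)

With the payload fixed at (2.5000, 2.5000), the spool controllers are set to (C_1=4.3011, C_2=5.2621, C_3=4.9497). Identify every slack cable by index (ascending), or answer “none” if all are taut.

i=1: geometric 4.3012 vs commanded 4.3011 ⇒ taut
i=2: geometric 4.3012 vs commanded 5.2621 ⇒ slack
i=3: geometric 4.9497 vs commanded 4.9497 ⇒ taut

2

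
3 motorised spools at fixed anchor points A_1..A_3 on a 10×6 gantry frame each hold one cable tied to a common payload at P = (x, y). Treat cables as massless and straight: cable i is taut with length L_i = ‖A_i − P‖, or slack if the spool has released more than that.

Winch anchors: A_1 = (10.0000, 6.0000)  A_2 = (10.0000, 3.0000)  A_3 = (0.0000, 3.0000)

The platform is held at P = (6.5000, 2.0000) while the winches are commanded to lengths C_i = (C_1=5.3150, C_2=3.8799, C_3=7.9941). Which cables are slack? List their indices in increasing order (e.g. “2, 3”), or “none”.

cable 1: √((3.5000)²+(4.0000)²)=5.3151, C_1=5.3150: taut
cable 2: √((3.5000)²+(1.0000)²)=3.6401, C_2=3.8799: slack
cable 3: √((-6.5000)²+(1.0000)²)=6.5765, C_3=7.9941: slack

2, 3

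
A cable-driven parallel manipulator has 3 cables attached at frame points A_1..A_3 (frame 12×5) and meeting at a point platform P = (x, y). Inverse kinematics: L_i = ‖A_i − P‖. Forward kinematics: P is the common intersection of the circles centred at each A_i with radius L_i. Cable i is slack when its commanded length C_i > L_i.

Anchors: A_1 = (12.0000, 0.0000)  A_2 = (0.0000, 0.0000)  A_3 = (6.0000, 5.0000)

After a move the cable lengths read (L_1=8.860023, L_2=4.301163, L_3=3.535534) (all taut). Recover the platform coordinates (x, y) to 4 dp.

expand ‖A_i−P‖²=L_i² and subtract eq 1 (q_i ≔ ‖A_i‖²−L_i²)
q_1 = 144.0000+0.0000−78.5000 = 65.5000
eq1−eq2 → [24.0000  0.0000]·P = 84.0000
eq1−eq3 → [12.0000  -10.0000]·P = 17.0000
2×2 solve → P = (3.5000, 2.5000)

(3.5000, 2.5000)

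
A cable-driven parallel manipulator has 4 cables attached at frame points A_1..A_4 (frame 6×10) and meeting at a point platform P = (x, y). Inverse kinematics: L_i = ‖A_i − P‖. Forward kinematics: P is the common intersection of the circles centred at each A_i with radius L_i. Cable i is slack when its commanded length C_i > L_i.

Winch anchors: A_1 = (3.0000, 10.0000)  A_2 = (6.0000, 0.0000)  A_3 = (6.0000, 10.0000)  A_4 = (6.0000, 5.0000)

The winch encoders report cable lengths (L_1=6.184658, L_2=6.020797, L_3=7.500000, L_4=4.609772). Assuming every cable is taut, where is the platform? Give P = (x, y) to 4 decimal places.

each cable: (A_i−P)·(A_i−P) = L_i²; let c_i = ‖A_i‖²−L_i²
c_1 = 9.0000+100.0000−38.2500 = 70.7500
row 1: -6.0000x + 20.0000y = 71.0000  (c_2=-0.2500)
row 2: -6.0000x + 0.0000y = -9.0000  (c_3=79.7500)
row 3: -6.0000x + 10.0000y = 31.0000  (c_4=39.7500)
Cramer on rows 1–2 → x = 1.5000, y = 4.0000
check cable 4: ‖A_4−P‖² = 21.2500 ≈ L_4² = 21.2500 ✓

(1.5000, 4.0000)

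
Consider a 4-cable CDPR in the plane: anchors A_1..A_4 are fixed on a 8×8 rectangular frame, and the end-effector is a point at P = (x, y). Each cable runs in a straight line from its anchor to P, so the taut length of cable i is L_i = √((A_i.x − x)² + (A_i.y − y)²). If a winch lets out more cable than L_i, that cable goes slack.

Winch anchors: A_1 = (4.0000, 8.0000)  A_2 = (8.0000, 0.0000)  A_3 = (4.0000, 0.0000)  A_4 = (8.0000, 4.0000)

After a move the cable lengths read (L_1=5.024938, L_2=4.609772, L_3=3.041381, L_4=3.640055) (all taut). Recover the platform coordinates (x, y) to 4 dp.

each cable: (A_i−P)·(A_i−P) = L_i²; let k_i = ‖A_i‖²−L_i²
k_1 = 16.0000+64.0000−25.2500 = 54.7500
row 1: -8.0000x + 16.0000y = 12.0000  (k_2=42.7500)
row 2: 0.0000x + 16.0000y = 48.0000  (k_3=6.7500)
row 3: -8.0000x + 8.0000y = -12.0000  (k_4=66.7500)
Cramer on rows 1–2 → x = 4.5000, y = 3.0000
check cable 4: ‖A_4−P‖² = 13.2500 ≈ L_4² = 13.2500 ✓

(4.5000, 3.0000)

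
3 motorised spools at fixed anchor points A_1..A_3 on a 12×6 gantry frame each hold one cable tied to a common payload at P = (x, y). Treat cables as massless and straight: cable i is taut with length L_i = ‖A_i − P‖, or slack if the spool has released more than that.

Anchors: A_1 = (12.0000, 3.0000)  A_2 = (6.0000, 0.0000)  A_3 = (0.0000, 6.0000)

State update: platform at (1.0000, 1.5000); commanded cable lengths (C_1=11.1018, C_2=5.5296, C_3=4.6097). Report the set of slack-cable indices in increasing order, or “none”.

2

i=1: geometric 11.1018 vs commanded 11.1018 ⇒ taut
i=2: geometric 5.2202 vs commanded 5.5296 ⇒ slack
i=3: geometric 4.6098 vs commanded 4.6097 ⇒ taut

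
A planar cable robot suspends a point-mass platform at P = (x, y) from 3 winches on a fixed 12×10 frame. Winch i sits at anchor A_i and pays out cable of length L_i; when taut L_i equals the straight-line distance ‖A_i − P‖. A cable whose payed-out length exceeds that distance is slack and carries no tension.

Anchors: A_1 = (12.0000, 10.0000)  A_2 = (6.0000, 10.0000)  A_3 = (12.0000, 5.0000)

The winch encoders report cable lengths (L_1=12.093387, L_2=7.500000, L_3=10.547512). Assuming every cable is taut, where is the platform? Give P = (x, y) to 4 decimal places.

expand ‖A_i−P‖²=L_i² and subtract eq 1 (q_i ≔ ‖A_i‖²−L_i²)
q_1 = 144.0000+100.0000−146.2500 = 97.7500
eq1−eq2 → [12.0000  0.0000]·P = 18.0000
eq1−eq3 → [0.0000  10.0000]·P = 40.0000
2×2 solve → P = (1.5000, 4.0000)

(1.5000, 4.0000)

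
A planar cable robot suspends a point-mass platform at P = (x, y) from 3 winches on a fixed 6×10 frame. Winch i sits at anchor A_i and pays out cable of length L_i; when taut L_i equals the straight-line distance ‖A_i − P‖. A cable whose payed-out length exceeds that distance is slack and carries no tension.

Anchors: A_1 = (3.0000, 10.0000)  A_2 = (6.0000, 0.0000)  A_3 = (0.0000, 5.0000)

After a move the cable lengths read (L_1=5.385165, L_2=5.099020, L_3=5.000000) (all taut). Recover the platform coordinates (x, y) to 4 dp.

circle eqns → linear via eq_j − eq_1; set k_j = A_j·A_j − L_j²
k_1 = 9.0000+100.0000−29.0000 = 80.0000
-6.0000·x + 20.0000·y = k_1−k_2 = 70.0000
6.0000·x + 10.0000·y = k_1−k_3 = 80.0000
solve first two rows → x=5.0000, y=5.0000

(5.0000, 5.0000)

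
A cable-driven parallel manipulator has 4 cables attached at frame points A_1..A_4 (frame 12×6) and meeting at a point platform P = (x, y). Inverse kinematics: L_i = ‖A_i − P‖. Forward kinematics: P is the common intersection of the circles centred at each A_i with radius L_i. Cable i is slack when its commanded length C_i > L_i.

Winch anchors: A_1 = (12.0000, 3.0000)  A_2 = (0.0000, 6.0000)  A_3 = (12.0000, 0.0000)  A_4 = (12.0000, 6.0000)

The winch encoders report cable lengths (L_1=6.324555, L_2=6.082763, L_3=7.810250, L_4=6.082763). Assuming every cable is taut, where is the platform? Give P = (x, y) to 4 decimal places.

(6.0000, 5.0000)

circle eqns → linear via eq_j − eq_1; set c_j = A_j·A_j − L_j²
c_1 = 144.0000+9.0000−40.0000 = 113.0000
24.0000·x − 6.0000·y = c_1−c_2 = 114.0000
0.0000·x + 6.0000·y = c_1−c_3 = 30.0000
0.0000·x − 6.0000·y = c_1−c_4 = -30.0000
solve first two rows → x=6.0000, y=5.0000
check cable 4: ‖A_4−P‖² = 37.0000 ≈ L_4² = 37.0000 ✓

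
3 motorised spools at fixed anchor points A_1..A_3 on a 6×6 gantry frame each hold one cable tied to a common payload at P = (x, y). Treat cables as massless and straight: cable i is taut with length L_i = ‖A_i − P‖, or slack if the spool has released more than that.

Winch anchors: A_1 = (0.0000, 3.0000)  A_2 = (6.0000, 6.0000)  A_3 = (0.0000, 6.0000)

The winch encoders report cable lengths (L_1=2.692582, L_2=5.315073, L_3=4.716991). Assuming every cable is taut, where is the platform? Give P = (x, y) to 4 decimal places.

(2.5000, 2.0000)

circle eqns → linear via eq_j − eq_1; set k_j = A_j·A_j − L_j²
k_1 = 0.0000+9.0000−7.2500 = 1.7500
-12.0000·x − 6.0000·y = k_1−k_2 = -42.0000
0.0000·x − 6.0000·y = k_1−k_3 = -12.0000
solve first two rows → x=2.5000, y=2.0000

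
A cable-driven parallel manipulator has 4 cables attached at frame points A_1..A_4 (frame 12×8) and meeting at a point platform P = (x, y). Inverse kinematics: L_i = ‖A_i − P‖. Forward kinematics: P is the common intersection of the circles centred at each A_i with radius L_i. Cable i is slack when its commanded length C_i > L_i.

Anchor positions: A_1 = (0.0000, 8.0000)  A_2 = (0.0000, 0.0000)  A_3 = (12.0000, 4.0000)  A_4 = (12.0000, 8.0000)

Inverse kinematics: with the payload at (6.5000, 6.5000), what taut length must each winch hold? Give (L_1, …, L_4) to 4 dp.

L_1: Δ = A_1−P = (-6.5000, 1.5000) → ‖Δ‖ = √44.5000 = 6.6708
L_2: Δ = A_2−P = (-6.5000, -6.5000) → ‖Δ‖ = √84.5000 = 9.1924
L_3: Δ = A_3−P = (5.5000, -2.5000) → ‖Δ‖ = √36.5000 = 6.0415
L_4: Δ = A_4−P = (5.5000, 1.5000) → ‖Δ‖ = √32.5000 = 5.7009

(6.6708, 9.1924, 6.0415, 5.7009)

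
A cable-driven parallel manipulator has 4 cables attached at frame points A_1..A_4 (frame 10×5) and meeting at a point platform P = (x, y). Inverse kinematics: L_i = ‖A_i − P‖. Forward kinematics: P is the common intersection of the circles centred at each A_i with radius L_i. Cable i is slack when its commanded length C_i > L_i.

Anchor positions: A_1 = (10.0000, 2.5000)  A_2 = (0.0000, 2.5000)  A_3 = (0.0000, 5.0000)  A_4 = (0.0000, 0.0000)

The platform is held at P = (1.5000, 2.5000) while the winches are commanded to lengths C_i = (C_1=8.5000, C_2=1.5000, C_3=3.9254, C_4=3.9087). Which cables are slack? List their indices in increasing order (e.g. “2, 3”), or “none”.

3, 4

cable 1: L_1 = ‖A_1−P‖ = 8.5000;  C_1 = 8.5000 → taut
cable 2: L_2 = ‖A_2−P‖ = 1.5000;  C_2 = 1.5000 → taut
cable 3: L_3 = ‖A_3−P‖ = 2.9155;  C_3 = 3.9254 → slack
cable 4: L_4 = ‖A_4−P‖ = 2.9155;  C_4 = 3.9087 → slack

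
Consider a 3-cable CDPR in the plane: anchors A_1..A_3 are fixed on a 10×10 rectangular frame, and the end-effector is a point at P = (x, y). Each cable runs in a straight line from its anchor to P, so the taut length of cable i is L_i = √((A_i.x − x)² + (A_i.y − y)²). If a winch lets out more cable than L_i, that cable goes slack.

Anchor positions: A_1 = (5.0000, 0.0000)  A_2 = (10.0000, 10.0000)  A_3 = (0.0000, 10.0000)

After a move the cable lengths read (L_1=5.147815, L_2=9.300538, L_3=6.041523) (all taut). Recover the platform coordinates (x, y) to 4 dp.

expand ‖A_i−P‖²=L_i² and subtract eq 1 (q_i ≔ ‖A_i‖²−L_i²)
q_1 = 25.0000+0.0000−26.5000 = -1.5000
eq1−eq2 → [-10.0000  -20.0000]·P = -115.0000
eq1−eq3 → [10.0000  -20.0000]·P = -65.0000
2×2 solve → P = (2.5000, 4.5000)

(2.5000, 4.5000)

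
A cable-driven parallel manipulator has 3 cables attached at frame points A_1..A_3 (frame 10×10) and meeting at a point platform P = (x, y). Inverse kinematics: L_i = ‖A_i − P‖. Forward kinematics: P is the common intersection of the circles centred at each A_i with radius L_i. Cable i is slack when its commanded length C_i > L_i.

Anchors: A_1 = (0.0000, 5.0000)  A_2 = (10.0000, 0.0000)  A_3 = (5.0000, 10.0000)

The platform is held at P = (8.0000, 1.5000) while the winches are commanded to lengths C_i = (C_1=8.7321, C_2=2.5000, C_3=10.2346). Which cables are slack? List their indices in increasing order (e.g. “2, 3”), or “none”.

3

i=1: geometric 8.7321 vs commanded 8.7321 ⇒ taut
i=2: geometric 2.5000 vs commanded 2.5000 ⇒ taut
i=3: geometric 9.0139 vs commanded 10.2346 ⇒ slack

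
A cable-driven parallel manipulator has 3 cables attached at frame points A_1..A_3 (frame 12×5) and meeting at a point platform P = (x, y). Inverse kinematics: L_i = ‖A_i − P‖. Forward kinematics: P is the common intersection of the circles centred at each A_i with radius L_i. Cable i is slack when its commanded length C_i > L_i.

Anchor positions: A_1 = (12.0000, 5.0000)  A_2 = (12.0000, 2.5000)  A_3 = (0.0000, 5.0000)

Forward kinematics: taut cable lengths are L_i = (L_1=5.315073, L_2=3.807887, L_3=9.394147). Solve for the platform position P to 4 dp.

each cable: (A_i−P)·(A_i−P) = L_i²; let c_i = ‖A_i‖²−L_i²
c_1 = 144.0000+25.0000−28.2500 = 140.7500
row 1: 0.0000x + 5.0000y = 5.0000  (c_2=135.7500)
row 2: 24.0000x + 0.0000y = 204.0000  (c_3=-63.2500)
Cramer on rows 1–2 → x = 8.5000, y = 1.0000

(8.5000, 1.0000)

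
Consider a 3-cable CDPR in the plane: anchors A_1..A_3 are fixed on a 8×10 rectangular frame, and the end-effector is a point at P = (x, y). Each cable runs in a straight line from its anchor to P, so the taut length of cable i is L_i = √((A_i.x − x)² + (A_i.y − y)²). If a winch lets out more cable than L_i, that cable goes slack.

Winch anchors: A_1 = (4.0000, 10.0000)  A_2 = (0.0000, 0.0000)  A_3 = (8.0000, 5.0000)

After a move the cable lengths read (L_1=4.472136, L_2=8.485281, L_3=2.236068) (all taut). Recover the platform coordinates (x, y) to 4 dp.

(6.0000, 6.0000)

expand ‖A_i−P‖²=L_i² and subtract eq 1 (c_i ≔ ‖A_i‖²−L_i²)
c_1 = 16.0000+100.0000−20.0000 = 96.0000
eq1−eq2 → [8.0000  20.0000]·P = 168.0000
eq1−eq3 → [-8.0000  10.0000]·P = 12.0000
2×2 solve → P = (6.0000, 6.0000)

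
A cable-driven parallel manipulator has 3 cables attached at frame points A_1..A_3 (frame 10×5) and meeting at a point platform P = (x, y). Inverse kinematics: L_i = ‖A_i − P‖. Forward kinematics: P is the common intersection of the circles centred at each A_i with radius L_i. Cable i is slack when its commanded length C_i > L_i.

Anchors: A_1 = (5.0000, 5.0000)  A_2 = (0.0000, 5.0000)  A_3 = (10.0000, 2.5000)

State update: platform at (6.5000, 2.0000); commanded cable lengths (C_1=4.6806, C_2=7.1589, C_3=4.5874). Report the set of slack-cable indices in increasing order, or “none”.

i=1: geometric 3.3541 vs commanded 4.6806 ⇒ slack
i=2: geometric 7.1589 vs commanded 7.1589 ⇒ taut
i=3: geometric 3.5355 vs commanded 4.5874 ⇒ slack

1, 3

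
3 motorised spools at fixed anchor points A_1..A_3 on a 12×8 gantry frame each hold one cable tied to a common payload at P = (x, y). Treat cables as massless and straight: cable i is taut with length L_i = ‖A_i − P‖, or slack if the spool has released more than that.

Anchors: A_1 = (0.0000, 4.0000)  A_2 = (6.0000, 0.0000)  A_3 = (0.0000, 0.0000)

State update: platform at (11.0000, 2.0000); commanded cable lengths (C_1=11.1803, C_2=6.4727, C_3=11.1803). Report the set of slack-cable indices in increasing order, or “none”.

2

i=1: geometric 11.1803 vs commanded 11.1803 ⇒ taut
i=2: geometric 5.3852 vs commanded 6.4727 ⇒ slack
i=3: geometric 11.1803 vs commanded 11.1803 ⇒ taut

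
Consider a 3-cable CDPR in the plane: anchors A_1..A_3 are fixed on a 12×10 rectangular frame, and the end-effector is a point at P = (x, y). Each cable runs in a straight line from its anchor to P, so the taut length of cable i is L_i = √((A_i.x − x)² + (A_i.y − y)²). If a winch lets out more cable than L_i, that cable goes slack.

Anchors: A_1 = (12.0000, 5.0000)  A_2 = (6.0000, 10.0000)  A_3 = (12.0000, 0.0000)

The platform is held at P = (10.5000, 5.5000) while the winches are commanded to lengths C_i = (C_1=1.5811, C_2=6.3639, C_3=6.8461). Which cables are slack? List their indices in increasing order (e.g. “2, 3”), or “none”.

3

cable 1: L_1 = ‖A_1−P‖ = 1.5811;  C_1 = 1.5811 → taut
cable 2: L_2 = ‖A_2−P‖ = 6.3640;  C_2 = 6.3639 → taut
cable 3: L_3 = ‖A_3−P‖ = 5.7009;  C_3 = 6.8461 → slack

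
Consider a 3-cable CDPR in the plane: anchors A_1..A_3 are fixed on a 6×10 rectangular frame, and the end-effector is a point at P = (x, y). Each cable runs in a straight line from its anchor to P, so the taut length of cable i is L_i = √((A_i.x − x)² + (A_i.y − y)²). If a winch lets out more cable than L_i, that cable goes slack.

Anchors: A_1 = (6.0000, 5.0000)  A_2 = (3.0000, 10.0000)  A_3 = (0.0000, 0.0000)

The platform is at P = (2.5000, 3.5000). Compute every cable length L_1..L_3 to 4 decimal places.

(3.8079, 6.5192, 4.3012)

cable 1: Δx=3.5000, Δy=1.5000; L_1 = √(Δx²+Δy²) = 3.8079
cable 2: Δx=0.5000, Δy=6.5000; L_2 = √(Δx²+Δy²) = 6.5192
cable 3: Δx=-2.5000, Δy=-3.5000; L_3 = √(Δx²+Δy²) = 4.3012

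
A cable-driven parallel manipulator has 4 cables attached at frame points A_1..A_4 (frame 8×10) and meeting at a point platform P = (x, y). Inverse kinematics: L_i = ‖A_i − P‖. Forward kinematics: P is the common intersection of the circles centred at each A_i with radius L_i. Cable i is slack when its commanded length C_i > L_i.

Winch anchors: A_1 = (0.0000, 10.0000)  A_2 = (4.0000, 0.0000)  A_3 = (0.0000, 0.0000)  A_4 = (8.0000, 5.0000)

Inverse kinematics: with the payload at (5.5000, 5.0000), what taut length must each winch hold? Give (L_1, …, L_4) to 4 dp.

cable 1: Δx=-5.5000, Δy=5.0000; L_1 = √(Δx²+Δy²) = 7.4330
cable 2: Δx=-1.5000, Δy=-5.0000; L_2 = √(Δx²+Δy²) = 5.2202
cable 3: Δx=-5.5000, Δy=-5.0000; L_3 = √(Δx²+Δy²) = 7.4330
cable 4: Δx=2.5000, Δy=0.0000; L_4 = √(Δx²+Δy²) = 2.5000

(7.4330, 5.2202, 7.4330, 2.5000)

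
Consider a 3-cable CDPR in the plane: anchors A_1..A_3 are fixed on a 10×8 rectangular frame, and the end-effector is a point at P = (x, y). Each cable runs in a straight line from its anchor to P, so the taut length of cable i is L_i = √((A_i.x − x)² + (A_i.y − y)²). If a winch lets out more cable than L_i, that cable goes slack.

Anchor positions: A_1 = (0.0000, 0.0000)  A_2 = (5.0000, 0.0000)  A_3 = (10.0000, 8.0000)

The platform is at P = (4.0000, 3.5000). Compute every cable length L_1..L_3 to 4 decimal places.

cable 1: Δx=-4.0000, Δy=-3.5000; L_1 = √(Δx²+Δy²) = 5.3151
cable 2: Δx=1.0000, Δy=-3.5000; L_2 = √(Δx²+Δy²) = 3.6401
cable 3: Δx=6.0000, Δy=4.5000; L_3 = √(Δx²+Δy²) = 7.5000

(5.3151, 3.6401, 7.5000)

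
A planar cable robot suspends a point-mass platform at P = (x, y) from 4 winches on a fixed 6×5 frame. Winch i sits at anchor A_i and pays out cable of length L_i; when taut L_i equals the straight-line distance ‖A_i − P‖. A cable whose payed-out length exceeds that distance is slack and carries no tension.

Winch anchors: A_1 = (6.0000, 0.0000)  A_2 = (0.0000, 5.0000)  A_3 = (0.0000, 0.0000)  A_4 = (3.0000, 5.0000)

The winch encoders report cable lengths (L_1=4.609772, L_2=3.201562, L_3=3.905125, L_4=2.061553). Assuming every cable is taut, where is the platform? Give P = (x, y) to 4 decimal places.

circle eqns → linear via eq_j − eq_1; set c_j = A_j·A_j − L_j²
c_1 = 36.0000+0.0000−21.2500 = 14.7500
12.0000·x − 10.0000·y = c_1−c_2 = 0.0000
12.0000·x + 0.0000·y = c_1−c_3 = 30.0000
6.0000·x − 10.0000·y = c_1−c_4 = -15.0000
solve first two rows → x=2.5000, y=3.0000
check cable 4: ‖A_4−P‖² = 4.2500 ≈ L_4² = 4.2500 ✓

(2.5000, 3.0000)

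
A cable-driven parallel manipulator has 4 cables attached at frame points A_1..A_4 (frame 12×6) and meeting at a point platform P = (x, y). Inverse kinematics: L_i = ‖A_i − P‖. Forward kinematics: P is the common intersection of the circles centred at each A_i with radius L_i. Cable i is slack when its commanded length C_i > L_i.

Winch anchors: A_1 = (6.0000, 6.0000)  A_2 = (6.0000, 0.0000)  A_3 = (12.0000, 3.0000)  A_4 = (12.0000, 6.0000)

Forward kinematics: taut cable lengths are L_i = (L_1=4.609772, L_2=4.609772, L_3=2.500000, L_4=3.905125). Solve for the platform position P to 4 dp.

expand ‖A_i−P‖²=L_i² and subtract eq 1 (c_i ≔ ‖A_i‖²−L_i²)
c_1 = 36.0000+36.0000−21.2500 = 50.7500
eq1−eq2 → [0.0000  12.0000]·P = 36.0000
eq1−eq3 → [-12.0000  6.0000]·P = -96.0000
eq1−eq4 → [-12.0000  0.0000]·P = -114.0000
2×2 solve → P = (9.5000, 3.0000)
check cable 4: ‖A_4−P‖² = 15.2500 ≈ L_4² = 15.2500 ✓

(9.5000, 3.0000)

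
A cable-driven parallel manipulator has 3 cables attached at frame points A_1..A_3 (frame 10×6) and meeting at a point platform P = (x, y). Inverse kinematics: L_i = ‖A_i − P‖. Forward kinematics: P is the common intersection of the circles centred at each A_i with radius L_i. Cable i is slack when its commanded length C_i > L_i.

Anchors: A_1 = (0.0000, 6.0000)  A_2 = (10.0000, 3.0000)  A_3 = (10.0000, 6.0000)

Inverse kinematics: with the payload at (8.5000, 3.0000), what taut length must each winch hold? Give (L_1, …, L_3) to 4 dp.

(9.0139, 1.5000, 3.3541)

L_1 = √((0.0000−8.5000)² + (6.0000−3.0000)²) = 9.0139
L_2 = √((10.0000−8.5000)² + (3.0000−3.0000)²) = 1.5000
L_3 = √((10.0000−8.5000)² + (6.0000−3.0000)²) = 3.3541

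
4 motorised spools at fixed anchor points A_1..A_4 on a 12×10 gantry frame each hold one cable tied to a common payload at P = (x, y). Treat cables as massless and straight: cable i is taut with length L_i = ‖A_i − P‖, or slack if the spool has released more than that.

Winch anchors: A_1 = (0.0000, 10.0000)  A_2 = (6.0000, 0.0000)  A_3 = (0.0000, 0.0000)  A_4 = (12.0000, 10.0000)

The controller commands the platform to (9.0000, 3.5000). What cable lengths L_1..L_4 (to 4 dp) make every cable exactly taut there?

(11.1018, 4.6098, 9.6566, 7.1589)

cable 1: Δx=-9.0000, Δy=6.5000; L_1 = √(Δx²+Δy²) = 11.1018
cable 2: Δx=-3.0000, Δy=-3.5000; L_2 = √(Δx²+Δy²) = 4.6098
cable 3: Δx=-9.0000, Δy=-3.5000; L_3 = √(Δx²+Δy²) = 9.6566
cable 4: Δx=3.0000, Δy=6.5000; L_4 = √(Δx²+Δy²) = 7.1589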